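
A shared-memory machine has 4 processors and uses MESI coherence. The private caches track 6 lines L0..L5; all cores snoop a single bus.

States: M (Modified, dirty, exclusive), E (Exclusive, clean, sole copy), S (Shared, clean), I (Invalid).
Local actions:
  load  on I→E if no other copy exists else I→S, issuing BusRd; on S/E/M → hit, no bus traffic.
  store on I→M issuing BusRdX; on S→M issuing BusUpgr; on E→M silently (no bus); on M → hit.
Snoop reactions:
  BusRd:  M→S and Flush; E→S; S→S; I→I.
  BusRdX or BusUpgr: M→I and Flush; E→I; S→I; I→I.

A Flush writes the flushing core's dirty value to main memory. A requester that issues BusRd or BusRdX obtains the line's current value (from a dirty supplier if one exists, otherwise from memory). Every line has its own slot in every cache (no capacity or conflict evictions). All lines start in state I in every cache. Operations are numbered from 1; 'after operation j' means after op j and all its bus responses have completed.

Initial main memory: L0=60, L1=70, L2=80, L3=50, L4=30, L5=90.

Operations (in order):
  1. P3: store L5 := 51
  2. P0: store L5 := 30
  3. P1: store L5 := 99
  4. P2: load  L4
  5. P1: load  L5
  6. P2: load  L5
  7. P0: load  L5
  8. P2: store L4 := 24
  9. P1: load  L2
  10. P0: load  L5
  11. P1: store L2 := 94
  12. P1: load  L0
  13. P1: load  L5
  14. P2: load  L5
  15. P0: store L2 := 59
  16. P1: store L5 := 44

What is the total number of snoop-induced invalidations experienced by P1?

invalidations = 1

[1] P3: store L5 := 51 | P0:I, P1:I, P2:I, P3:M(51) | bus: BusRdX
[2] P0: store L5 := 30 | P0:M(30), P1:I, P2:I, P3:I | bus: BusRdX,Flush
[3] P1: store L5 := 99 | P0:I, P1:M(99), P2:I, P3:I | bus: BusRdX,Flush
[4] P2: load  L4 | P0:I, P1:I, P2:E(30), P3:I | bus: BusRd
[5] P1: load  L5 | P0:I, P1:M(99), P2:I, P3:I | bus: none
[6] P2: load  L5 | P0:I, P1:S(99), P2:S(99), P3:I | bus: BusRd,Flush
[7] P0: load  L5 | P0:S(99), P1:S(99), P2:S(99), P3:I | bus: BusRd
[8] P2: store L4 := 24 | P0:I, P1:I, P2:M(24), P3:I | bus: none
[9] P1: load  L2 | P0:I, P1:E(80), P2:I, P3:I | bus: BusRd
[10] P0: load  L5 | P0:S(99), P1:S(99), P2:S(99), P3:I | bus: none
[11] P1: store L2 := 94 | P0:I, P1:M(94), P2:I, P3:I | bus: none
[12] P1: load  L0 | P0:I, P1:E(60), P2:I, P3:I | bus: BusRd
[13] P1: load  L5 | P0:S(99), P1:S(99), P2:S(99), P3:I | bus: none
[14] P2: load  L5 | P0:S(99), P1:S(99), P2:S(99), P3:I | bus: none
[15] P0: store L2 := 59 | P0:M(59), P1:I, P2:I, P3:I | bus: BusRdX,Flush
[16] P1: store L5 := 44 | P0:I, P1:M(44), P2:I, P3:I | bus: BusUpgr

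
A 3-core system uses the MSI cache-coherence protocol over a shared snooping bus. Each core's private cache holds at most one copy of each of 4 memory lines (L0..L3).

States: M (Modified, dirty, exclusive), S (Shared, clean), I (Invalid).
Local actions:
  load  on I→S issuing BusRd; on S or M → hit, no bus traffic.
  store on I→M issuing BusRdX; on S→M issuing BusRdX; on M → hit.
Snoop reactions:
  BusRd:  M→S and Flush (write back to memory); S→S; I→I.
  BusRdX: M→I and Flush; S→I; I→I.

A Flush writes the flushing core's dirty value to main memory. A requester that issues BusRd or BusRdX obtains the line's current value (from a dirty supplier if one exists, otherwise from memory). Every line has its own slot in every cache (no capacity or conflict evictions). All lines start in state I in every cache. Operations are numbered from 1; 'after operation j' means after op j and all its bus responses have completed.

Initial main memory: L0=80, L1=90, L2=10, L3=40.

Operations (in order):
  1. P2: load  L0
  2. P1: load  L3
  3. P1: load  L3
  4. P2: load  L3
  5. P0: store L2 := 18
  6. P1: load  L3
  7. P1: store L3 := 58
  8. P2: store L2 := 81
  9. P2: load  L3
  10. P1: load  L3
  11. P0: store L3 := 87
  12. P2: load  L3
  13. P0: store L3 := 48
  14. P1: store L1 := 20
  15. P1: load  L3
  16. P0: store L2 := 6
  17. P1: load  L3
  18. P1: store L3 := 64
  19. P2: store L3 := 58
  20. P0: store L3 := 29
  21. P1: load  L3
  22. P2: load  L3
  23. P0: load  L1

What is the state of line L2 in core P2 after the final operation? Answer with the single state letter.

1. P2: load  L0  bus=[BusRd]  L0: P0=I P1=I P2=S  mem[L0]=80
2. P1: load  L3  bus=[BusRd]  L3: P0=I P1=S P2=I  mem[L3]=40
3. P1: load  L3  bus=[-]  L3: P0=I P1=S P2=I  mem[L3]=40
4. P2: load  L3  bus=[BusRd]  L3: P0=I P1=S P2=S  mem[L3]=40
5. P0: store L2 := 18  bus=[BusRdX]  L2: P0=M P1=I P2=I  mem[L2]=10
6. P1: load  L3  bus=[-]  L3: P0=I P1=S P2=S  mem[L3]=40
7. P1: store L3 := 58  bus=[BusRdX]  L3: P0=I P1=M P2=I  mem[L3]=40
8. P2: store L2 := 81  bus=[BusRdX,Flush]  L2: P0=I P1=I P2=M  mem[L2]=18
9. P2: load  L3  bus=[BusRd,Flush]  L3: P0=I P1=S P2=S  mem[L3]=58
10. P1: load  L3  bus=[-]  L3: P0=I P1=S P2=S  mem[L3]=58
11. P0: store L3 := 87  bus=[BusRdX]  L3: P0=M P1=I P2=I  mem[L3]=58
12. P2: load  L3  bus=[BusRd,Flush]  L3: P0=S P1=I P2=S  mem[L3]=87
13. P0: store L3 := 48  bus=[BusRdX]  L3: P0=M P1=I P2=I  mem[L3]=87
14. P1: store L1 := 20  bus=[BusRdX]  L1: P0=I P1=M P2=I  mem[L1]=90
15. P1: load  L3  bus=[BusRd,Flush]  L3: P0=S P1=S P2=I  mem[L3]=48
16. P0: store L2 := 6  bus=[BusRdX,Flush]  L2: P0=M P1=I P2=I  mem[L2]=81
17. P1: load  L3  bus=[-]  L3: P0=S P1=S P2=I  mem[L3]=48
18. P1: store L3 := 64  bus=[BusRdX]  L3: P0=I P1=M P2=I  mem[L3]=48
19. P2: store L3 := 58  bus=[BusRdX,Flush]  L3: P0=I P1=I P2=M  mem[L3]=64
20. P0: store L3 := 29  bus=[BusRdX,Flush]  L3: P0=M P1=I P2=I  mem[L3]=58
21. P1: load  L3  bus=[BusRd,Flush]  L3: P0=S P1=S P2=I  mem[L3]=29
22. P2: load  L3  bus=[BusRd]  L3: P0=S P1=S P2=S  mem[L3]=29
23. P0: load  L1  bus=[BusRd,Flush]  L1: P0=S P1=S P2=I  mem[L1]=20

state = I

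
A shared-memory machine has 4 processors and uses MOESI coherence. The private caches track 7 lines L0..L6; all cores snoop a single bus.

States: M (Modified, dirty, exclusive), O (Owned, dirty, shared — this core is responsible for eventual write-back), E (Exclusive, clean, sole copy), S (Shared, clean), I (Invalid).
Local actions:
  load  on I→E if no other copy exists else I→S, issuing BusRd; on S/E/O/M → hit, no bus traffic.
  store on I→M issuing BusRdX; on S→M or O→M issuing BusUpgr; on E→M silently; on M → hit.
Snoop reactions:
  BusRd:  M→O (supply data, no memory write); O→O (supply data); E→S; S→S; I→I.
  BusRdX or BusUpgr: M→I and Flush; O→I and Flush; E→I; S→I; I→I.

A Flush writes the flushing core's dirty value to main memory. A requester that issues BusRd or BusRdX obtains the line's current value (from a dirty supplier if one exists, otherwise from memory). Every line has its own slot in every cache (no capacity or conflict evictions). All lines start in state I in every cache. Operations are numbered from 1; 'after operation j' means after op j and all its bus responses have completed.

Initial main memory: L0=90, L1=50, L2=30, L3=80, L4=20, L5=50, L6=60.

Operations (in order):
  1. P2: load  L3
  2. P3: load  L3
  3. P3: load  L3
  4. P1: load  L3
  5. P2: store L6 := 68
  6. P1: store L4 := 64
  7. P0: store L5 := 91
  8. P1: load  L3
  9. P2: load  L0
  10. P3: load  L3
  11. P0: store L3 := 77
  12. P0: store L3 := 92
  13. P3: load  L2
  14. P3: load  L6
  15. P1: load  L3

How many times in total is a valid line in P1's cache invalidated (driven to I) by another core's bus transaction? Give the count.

invalidations = 1

  op1 P2: load  L3 → I/I/E/I on L3; bus BusRd; mem=80
  op2 P3: load  L3 → I/I/S/S on L3; bus BusRd; mem=80
  op3 P3: load  L3 → I/I/S/S on L3; bus (none); mem=80
  op4 P1: load  L3 → I/S/S/S on L3; bus BusRd; mem=80
  op5 P2: store L6 := 68 → I/I/M/I on L6; bus BusRdX; mem=60
  op6 P1: store L4 := 64 → I/M/I/I on L4; bus BusRdX; mem=20
  op7 P0: store L5 := 91 → M/I/I/I on L5; bus BusRdX; mem=50
  op8 P1: load  L3 → I/S/S/S on L3; bus (none); mem=80
  op9 P2: load  L0 → I/I/E/I on L0; bus BusRd; mem=90
  op10 P3: load  L3 → I/S/S/S on L3; bus (none); mem=80
  op11 P0: store L3 := 77 → M/I/I/I on L3; bus BusRdX; mem=80
  op12 P0: store L3 := 92 → M/I/I/I on L3; bus (none); mem=80
  op13 P3: load  L2 → I/I/I/E on L2; bus BusRd; mem=30
  op14 P3: load  L6 → I/I/O/S on L6; bus BusRd; mem=60
  op15 P1: load  L3 → O/S/I/I on L3; bus BusRd; mem=80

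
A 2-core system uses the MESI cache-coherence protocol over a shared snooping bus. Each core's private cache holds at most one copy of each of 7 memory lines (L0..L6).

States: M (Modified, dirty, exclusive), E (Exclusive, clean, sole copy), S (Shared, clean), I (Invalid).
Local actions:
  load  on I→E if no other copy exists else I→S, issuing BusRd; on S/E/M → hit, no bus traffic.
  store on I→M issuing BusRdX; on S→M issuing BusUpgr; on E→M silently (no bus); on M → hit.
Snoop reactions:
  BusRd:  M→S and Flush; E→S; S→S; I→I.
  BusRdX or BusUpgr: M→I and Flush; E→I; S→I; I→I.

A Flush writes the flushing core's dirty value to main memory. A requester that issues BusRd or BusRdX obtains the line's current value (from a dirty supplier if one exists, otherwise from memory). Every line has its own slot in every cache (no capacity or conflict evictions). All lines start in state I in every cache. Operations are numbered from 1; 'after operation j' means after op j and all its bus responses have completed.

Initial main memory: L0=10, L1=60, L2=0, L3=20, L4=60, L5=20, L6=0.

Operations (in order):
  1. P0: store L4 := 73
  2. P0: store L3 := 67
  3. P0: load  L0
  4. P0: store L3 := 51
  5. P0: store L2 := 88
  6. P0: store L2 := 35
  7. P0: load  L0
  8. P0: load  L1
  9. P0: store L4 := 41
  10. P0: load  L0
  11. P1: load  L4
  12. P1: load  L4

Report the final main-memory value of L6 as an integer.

memory[L6] = 0

step 1: P0: store L4 := 73  ⟶  MI  (L4)  txn=BusRdX  M[L4]=60
step 2: P0: store L3 := 67  ⟶  MI  (L3)  txn=BusRdX  M[L3]=20
step 3: P0: load  L0  ⟶  EI  (L0)  txn=BusRd  M[L0]=10
step 4: P0: store L3 := 51  ⟶  MI  (L3)  txn=∅  M[L3]=20
step 5: P0: store L2 := 88  ⟶  MI  (L2)  txn=BusRdX  M[L2]=0
step 6: P0: store L2 := 35  ⟶  MI  (L2)  txn=∅  M[L2]=0
step 7: P0: load  L0  ⟶  EI  (L0)  txn=∅  M[L0]=10
step 8: P0: load  L1  ⟶  EI  (L1)  txn=BusRd  M[L1]=60
step 9: P0: store L4 := 41  ⟶  MI  (L4)  txn=∅  M[L4]=60
step 10: P0: load  L0  ⟶  EI  (L0)  txn=∅  M[L0]=10
step 11: P1: load  L4  ⟶  SS  (L4)  txn=BusRd+Flush  M[L4]=41
step 12: P1: load  L4  ⟶  SS  (L4)  txn=∅  M[L4]=41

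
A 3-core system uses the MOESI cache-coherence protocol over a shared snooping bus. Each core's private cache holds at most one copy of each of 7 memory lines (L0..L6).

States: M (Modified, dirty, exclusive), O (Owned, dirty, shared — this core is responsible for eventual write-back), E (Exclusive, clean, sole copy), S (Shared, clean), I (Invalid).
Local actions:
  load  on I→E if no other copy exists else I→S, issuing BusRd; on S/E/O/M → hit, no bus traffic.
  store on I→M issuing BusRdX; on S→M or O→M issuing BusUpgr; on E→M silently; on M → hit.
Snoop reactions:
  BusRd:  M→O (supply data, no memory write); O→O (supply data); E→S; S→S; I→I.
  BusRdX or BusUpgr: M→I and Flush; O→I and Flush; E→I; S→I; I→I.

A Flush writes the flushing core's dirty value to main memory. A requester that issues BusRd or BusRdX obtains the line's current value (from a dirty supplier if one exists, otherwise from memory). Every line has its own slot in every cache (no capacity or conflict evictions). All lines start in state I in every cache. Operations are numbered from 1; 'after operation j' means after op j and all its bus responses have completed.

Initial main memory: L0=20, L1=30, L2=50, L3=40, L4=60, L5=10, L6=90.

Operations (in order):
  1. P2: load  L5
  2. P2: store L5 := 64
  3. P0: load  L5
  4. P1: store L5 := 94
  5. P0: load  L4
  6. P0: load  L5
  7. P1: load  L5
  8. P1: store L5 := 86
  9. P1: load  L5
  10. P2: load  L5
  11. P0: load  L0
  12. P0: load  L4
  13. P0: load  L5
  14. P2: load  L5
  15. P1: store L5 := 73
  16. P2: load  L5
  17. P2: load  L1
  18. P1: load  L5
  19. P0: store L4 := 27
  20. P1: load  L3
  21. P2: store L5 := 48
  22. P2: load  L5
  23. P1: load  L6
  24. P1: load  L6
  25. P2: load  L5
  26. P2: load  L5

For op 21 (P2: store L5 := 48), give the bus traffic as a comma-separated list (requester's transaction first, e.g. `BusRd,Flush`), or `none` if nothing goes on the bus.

[1] P2: load  L5 | P0:I, P1:I, P2:E(10) | bus: BusRd
[2] P2: store L5 := 64 | P0:I, P1:I, P2:M(64) | bus: none
[3] P0: load  L5 | P0:S(64), P1:I, P2:O(64) | bus: BusRd
[4] P1: store L5 := 94 | P0:I, P1:M(94), P2:I | bus: BusRdX,Flush
[5] P0: load  L4 | P0:E(60), P1:I, P2:I | bus: BusRd
[6] P0: load  L5 | P0:S(94), P1:O(94), P2:I | bus: BusRd
[7] P1: load  L5 | P0:S(94), P1:O(94), P2:I | bus: none
[8] P1: store L5 := 86 | P0:I, P1:M(86), P2:I | bus: BusUpgr
[9] P1: load  L5 | P0:I, P1:M(86), P2:I | bus: none
[10] P2: load  L5 | P0:I, P1:O(86), P2:S(86) | bus: BusRd
[11] P0: load  L0 | P0:E(20), P1:I, P2:I | bus: BusRd
[12] P0: load  L4 | P0:E(60), P1:I, P2:I | bus: none
[13] P0: load  L5 | P0:S(86), P1:O(86), P2:S(86) | bus: BusRd
[14] P2: load  L5 | P0:S(86), P1:O(86), P2:S(86) | bus: none
[15] P1: store L5 := 73 | P0:I, P1:M(73), P2:I | bus: BusUpgr
[16] P2: load  L5 | P0:I, P1:O(73), P2:S(73) | bus: BusRd
[17] P2: load  L1 | P0:I, P1:I, P2:E(30) | bus: BusRd
[18] P1: load  L5 | P0:I, P1:O(73), P2:S(73) | bus: none
[19] P0: store L4 := 27 | P0:M(27), P1:I, P2:I | bus: none
[20] P1: load  L3 | P0:I, P1:E(40), P2:I | bus: BusRd
[21] P2: store L5 := 48 | P0:I, P1:I, P2:M(48) | bus: BusUpgr,Flush
[22] P2: load  L5 | P0:I, P1:I, P2:M(48) | bus: none
[23] P1: load  L6 | P0:I, P1:E(90), P2:I | bus: BusRd
[24] P1: load  L6 | P0:I, P1:E(90), P2:I | bus: none
[25] P2: load  L5 | P0:I, P1:I, P2:M(48) | bus: none
[26] P2: load  L5 | P0:I, P1:I, P2:M(48) | bus: none

bus = BusUpgr,Flush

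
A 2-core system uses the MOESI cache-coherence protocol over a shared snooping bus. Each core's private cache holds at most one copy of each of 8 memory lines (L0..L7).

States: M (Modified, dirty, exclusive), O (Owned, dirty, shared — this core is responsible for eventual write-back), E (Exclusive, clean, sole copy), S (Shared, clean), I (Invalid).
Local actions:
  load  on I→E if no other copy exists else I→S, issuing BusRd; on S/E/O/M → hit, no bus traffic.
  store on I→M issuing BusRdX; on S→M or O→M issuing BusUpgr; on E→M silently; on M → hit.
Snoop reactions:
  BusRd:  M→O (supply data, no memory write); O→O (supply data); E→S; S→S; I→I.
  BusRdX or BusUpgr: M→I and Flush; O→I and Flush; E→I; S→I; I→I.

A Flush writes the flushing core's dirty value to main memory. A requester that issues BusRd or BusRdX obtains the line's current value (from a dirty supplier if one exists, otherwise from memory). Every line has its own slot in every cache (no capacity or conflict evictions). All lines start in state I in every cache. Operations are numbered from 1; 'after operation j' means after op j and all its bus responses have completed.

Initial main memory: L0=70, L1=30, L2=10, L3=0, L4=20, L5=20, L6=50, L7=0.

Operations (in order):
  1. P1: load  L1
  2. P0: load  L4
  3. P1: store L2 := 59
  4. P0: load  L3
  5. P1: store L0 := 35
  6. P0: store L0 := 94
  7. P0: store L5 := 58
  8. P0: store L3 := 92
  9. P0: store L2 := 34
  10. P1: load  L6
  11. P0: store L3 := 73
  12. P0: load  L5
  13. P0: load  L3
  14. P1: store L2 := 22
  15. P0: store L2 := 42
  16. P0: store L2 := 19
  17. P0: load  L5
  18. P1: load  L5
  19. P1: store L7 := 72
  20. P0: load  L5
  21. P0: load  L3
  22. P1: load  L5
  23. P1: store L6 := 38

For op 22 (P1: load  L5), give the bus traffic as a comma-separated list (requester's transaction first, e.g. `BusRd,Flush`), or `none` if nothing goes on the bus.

  op1 P1: load  L1 → I/E on L1; bus BusRd; mem=30
  op2 P0: load  L4 → E/I on L4; bus BusRd; mem=20
  op3 P1: store L2 := 59 → I/M on L2; bus BusRdX; mem=10
  op4 P0: load  L3 → E/I on L3; bus BusRd; mem=0
  op5 P1: store L0 := 35 → I/M on L0; bus BusRdX; mem=70
  op6 P0: store L0 := 94 → M/I on L0; bus BusRdX Flush; mem=35
  op7 P0: store L5 := 58 → M/I on L5; bus BusRdX; mem=20
  op8 P0: store L3 := 92 → M/I on L3; bus (none); mem=0
  op9 P0: store L2 := 34 → M/I on L2; bus BusRdX Flush; mem=59
  op10 P1: load  L6 → I/E on L6; bus BusRd; mem=50
  op11 P0: store L3 := 73 → M/I on L3; bus (none); mem=0
  op12 P0: load  L5 → M/I on L5; bus (none); mem=20
  op13 P0: load  L3 → M/I on L3; bus (none); mem=0
  op14 P1: store L2 := 22 → I/M on L2; bus BusRdX Flush; mem=34
  op15 P0: store L2 := 42 → M/I on L2; bus BusRdX Flush; mem=22
  op16 P0: store L2 := 19 → M/I on L2; bus (none); mem=22
  op17 P0: load  L5 → M/I on L5; bus (none); mem=20
  op18 P1: load  L5 → O/S on L5; bus BusRd; mem=20
  op19 P1: store L7 := 72 → I/M on L7; bus BusRdX; mem=0
  op20 P0: load  L5 → O/S on L5; bus (none); mem=20
  op21 P0: load  L3 → M/I on L3; bus (none); mem=0
  op22 P1: load  L5 → O/S on L5; bus (none); mem=20
  op23 P1: store L6 := 38 → I/M on L6; bus (none); mem=50

bus = none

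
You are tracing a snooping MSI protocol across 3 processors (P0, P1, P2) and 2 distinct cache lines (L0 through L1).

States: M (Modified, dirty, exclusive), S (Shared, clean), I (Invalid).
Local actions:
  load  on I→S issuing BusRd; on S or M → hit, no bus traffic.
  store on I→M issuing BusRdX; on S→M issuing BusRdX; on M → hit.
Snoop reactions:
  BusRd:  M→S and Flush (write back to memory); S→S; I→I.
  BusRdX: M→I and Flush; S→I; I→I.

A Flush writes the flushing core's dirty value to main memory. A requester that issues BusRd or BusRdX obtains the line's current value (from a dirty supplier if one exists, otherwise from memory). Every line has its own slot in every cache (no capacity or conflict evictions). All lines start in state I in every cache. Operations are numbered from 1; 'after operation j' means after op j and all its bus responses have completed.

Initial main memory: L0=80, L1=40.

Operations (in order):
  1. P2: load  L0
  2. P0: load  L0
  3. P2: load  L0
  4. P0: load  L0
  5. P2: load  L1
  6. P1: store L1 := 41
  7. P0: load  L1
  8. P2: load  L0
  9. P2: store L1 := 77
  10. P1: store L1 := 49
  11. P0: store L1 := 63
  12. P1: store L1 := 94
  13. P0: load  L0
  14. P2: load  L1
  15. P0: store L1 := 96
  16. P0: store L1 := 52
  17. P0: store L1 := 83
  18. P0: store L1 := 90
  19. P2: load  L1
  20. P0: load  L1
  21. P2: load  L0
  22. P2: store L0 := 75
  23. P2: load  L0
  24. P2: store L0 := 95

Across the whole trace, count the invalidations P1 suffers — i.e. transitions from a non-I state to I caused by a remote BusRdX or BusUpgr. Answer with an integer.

invalidations = 3

  op1 P2: load  L0 → I/I/S on L0; bus BusRd; mem=80
  op2 P0: load  L0 → S/I/S on L0; bus BusRd; mem=80
  op3 P2: load  L0 → S/I/S on L0; bus (none); mem=80
  op4 P0: load  L0 → S/I/S on L0; bus (none); mem=80
  op5 P2: load  L1 → I/I/S on L1; bus BusRd; mem=40
  op6 P1: store L1 := 41 → I/M/I on L1; bus BusRdX; mem=40
  op7 P0: load  L1 → S/S/I on L1; bus BusRd Flush; mem=41
  op8 P2: load  L0 → S/I/S on L0; bus (none); mem=80
  op9 P2: store L1 := 77 → I/I/M on L1; bus BusRdX; mem=41
  op10 P1: store L1 := 49 → I/M/I on L1; bus BusRdX Flush; mem=77
  op11 P0: store L1 := 63 → M/I/I on L1; bus BusRdX Flush; mem=49
  op12 P1: store L1 := 94 → I/M/I on L1; bus BusRdX Flush; mem=63
  op13 P0: load  L0 → S/I/S on L0; bus (none); mem=80
  op14 P2: load  L1 → I/S/S on L1; bus BusRd Flush; mem=94
  op15 P0: store L1 := 96 → M/I/I on L1; bus BusRdX; mem=94
  op16 P0: store L1 := 52 → M/I/I on L1; bus (none); mem=94
  op17 P0: store L1 := 83 → M/I/I on L1; bus (none); mem=94
  op18 P0: store L1 := 90 → M/I/I on L1; bus (none); mem=94
  op19 P2: load  L1 → S/I/S on L1; bus BusRd Flush; mem=90
  op20 P0: load  L1 → S/I/S on L1; bus (none); mem=90
  op21 P2: load  L0 → S/I/S on L0; bus (none); mem=80
  op22 P2: store L0 := 75 → I/I/M on L0; bus BusRdX; mem=80
  op23 P2: load  L0 → I/I/M on L0; bus (none); mem=80
  op24 P2: store L0 := 95 → I/I/M on L0; bus (none); mem=80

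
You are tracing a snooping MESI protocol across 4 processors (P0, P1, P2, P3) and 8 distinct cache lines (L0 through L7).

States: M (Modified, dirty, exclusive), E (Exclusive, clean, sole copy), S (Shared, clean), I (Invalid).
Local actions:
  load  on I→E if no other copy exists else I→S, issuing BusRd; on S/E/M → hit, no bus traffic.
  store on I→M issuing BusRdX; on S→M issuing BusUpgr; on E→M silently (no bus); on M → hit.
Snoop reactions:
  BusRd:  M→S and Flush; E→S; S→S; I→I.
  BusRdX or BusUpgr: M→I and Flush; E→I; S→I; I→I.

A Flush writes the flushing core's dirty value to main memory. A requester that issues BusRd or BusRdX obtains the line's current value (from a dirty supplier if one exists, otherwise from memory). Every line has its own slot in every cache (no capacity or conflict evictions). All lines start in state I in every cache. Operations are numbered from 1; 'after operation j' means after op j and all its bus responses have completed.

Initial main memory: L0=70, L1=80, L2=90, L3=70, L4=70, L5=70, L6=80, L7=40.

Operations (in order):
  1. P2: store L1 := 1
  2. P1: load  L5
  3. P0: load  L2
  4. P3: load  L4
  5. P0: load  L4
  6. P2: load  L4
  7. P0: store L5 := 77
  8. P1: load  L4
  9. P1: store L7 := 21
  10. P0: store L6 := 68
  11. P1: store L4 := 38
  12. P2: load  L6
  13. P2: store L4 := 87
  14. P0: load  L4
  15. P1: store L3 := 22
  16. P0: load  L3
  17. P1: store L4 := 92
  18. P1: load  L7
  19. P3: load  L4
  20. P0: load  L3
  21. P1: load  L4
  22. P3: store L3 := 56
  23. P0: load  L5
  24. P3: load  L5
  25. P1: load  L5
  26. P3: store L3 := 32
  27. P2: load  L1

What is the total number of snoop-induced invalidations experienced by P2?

invalidations = 2

step 1: P2: store L1 := 1  ⟶  IIMI  (L1)  txn=BusRdX  M[L1]=80
step 2: P1: load  L5  ⟶  IEII  (L5)  txn=BusRd  M[L5]=70
step 3: P0: load  L2  ⟶  EIII  (L2)  txn=BusRd  M[L2]=90
step 4: P3: load  L4  ⟶  IIIE  (L4)  txn=BusRd  M[L4]=70
step 5: P0: load  L4  ⟶  SIIS  (L4)  txn=BusRd  M[L4]=70
step 6: P2: load  L4  ⟶  SISS  (L4)  txn=BusRd  M[L4]=70
step 7: P0: store L5 := 77  ⟶  MIII  (L5)  txn=BusRdX  M[L5]=70
step 8: P1: load  L4  ⟶  SSSS  (L4)  txn=BusRd  M[L4]=70
step 9: P1: store L7 := 21  ⟶  IMII  (L7)  txn=BusRdX  M[L7]=40
step 10: P0: store L6 := 68  ⟶  MIII  (L6)  txn=BusRdX  M[L6]=80
step 11: P1: store L4 := 38  ⟶  IMII  (L4)  txn=BusUpgr  M[L4]=70
step 12: P2: load  L6  ⟶  SISI  (L6)  txn=BusRd+Flush  M[L6]=68
step 13: P2: store L4 := 87  ⟶  IIMI  (L4)  txn=BusRdX+Flush  M[L4]=38
step 14: P0: load  L4  ⟶  SISI  (L4)  txn=BusRd+Flush  M[L4]=87
step 15: P1: store L3 := 22  ⟶  IMII  (L3)  txn=BusRdX  M[L3]=70
step 16: P0: load  L3  ⟶  SSII  (L3)  txn=BusRd+Flush  M[L3]=22
step 17: P1: store L4 := 92  ⟶  IMII  (L4)  txn=BusRdX  M[L4]=87
step 18: P1: load  L7  ⟶  IMII  (L7)  txn=∅  M[L7]=40
step 19: P3: load  L4  ⟶  ISIS  (L4)  txn=BusRd+Flush  M[L4]=92
step 20: P0: load  L3  ⟶  SSII  (L3)  txn=∅  M[L3]=22
step 21: P1: load  L4  ⟶  ISIS  (L4)  txn=∅  M[L4]=92
step 22: P3: store L3 := 56  ⟶  IIIM  (L3)  txn=BusRdX  M[L3]=22
step 23: P0: load  L5  ⟶  MIII  (L5)  txn=∅  M[L5]=70
step 24: P3: load  L5  ⟶  SIIS  (L5)  txn=BusRd+Flush  M[L5]=77
step 25: P1: load  L5  ⟶  SSIS  (L5)  txn=BusRd  M[L5]=77
step 26: P3: store L3 := 32  ⟶  IIIM  (L3)  txn=∅  M[L3]=22
step 27: P2: load  L1  ⟶  IIMI  (L1)  txn=∅  M[L1]=80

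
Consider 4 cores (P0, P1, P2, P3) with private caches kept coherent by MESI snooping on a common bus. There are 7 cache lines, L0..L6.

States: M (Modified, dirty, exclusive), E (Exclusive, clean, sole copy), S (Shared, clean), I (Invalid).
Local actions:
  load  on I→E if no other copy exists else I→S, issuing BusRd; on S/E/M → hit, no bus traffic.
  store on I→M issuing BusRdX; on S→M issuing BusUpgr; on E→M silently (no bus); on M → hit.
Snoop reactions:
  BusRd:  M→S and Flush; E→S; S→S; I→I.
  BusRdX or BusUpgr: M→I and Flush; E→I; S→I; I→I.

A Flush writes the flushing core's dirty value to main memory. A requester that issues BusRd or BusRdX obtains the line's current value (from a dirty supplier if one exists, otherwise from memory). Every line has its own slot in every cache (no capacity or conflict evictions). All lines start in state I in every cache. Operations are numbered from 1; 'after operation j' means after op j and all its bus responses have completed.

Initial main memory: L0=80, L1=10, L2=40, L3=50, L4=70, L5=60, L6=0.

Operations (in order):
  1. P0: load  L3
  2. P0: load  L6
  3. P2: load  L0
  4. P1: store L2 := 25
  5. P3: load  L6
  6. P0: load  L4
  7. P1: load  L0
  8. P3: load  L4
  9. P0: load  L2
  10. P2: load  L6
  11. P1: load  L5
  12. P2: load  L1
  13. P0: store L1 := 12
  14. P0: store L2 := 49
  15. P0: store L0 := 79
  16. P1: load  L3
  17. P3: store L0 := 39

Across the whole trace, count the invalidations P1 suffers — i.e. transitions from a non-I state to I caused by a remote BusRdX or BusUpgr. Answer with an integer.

1. P0: load  L3  bus=[BusRd]  L3: P0=E P1=I P2=I P3=I  mem[L3]=50
2. P0: load  L6  bus=[BusRd]  L6: P0=E P1=I P2=I P3=I  mem[L6]=0
3. P2: load  L0  bus=[BusRd]  L0: P0=I P1=I P2=E P3=I  mem[L0]=80
4. P1: store L2 := 25  bus=[BusRdX]  L2: P0=I P1=M P2=I P3=I  mem[L2]=40
5. P3: load  L6  bus=[BusRd]  L6: P0=S P1=I P2=I P3=S  mem[L6]=0
6. P0: load  L4  bus=[BusRd]  L4: P0=E P1=I P2=I P3=I  mem[L4]=70
7. P1: load  L0  bus=[BusRd]  L0: P0=I P1=S P2=S P3=I  mem[L0]=80
8. P3: load  L4  bus=[BusRd]  L4: P0=S P1=I P2=I P3=S  mem[L4]=70
9. P0: load  L2  bus=[BusRd,Flush]  L2: P0=S P1=S P2=I P3=I  mem[L2]=25
10. P2: load  L6  bus=[BusRd]  L6: P0=S P1=I P2=S P3=S  mem[L6]=0
11. P1: load  L5  bus=[BusRd]  L5: P0=I P1=E P2=I P3=I  mem[L5]=60
12. P2: load  L1  bus=[BusRd]  L1: P0=I P1=I P2=E P3=I  mem[L1]=10
13. P0: store L1 := 12  bus=[BusRdX]  L1: P0=M P1=I P2=I P3=I  mem[L1]=10
14. P0: store L2 := 49  bus=[BusUpgr]  L2: P0=M P1=I P2=I P3=I  mem[L2]=25
15. P0: store L0 := 79  bus=[BusRdX]  L0: P0=M P1=I P2=I P3=I  mem[L0]=80
16. P1: load  L3  bus=[BusRd]  L3: P0=S P1=S P2=I P3=I  mem[L3]=50
17. P3: store L0 := 39  bus=[BusRdX,Flush]  L0: P0=I P1=I P2=I P3=M  mem[L0]=79

invalidations = 2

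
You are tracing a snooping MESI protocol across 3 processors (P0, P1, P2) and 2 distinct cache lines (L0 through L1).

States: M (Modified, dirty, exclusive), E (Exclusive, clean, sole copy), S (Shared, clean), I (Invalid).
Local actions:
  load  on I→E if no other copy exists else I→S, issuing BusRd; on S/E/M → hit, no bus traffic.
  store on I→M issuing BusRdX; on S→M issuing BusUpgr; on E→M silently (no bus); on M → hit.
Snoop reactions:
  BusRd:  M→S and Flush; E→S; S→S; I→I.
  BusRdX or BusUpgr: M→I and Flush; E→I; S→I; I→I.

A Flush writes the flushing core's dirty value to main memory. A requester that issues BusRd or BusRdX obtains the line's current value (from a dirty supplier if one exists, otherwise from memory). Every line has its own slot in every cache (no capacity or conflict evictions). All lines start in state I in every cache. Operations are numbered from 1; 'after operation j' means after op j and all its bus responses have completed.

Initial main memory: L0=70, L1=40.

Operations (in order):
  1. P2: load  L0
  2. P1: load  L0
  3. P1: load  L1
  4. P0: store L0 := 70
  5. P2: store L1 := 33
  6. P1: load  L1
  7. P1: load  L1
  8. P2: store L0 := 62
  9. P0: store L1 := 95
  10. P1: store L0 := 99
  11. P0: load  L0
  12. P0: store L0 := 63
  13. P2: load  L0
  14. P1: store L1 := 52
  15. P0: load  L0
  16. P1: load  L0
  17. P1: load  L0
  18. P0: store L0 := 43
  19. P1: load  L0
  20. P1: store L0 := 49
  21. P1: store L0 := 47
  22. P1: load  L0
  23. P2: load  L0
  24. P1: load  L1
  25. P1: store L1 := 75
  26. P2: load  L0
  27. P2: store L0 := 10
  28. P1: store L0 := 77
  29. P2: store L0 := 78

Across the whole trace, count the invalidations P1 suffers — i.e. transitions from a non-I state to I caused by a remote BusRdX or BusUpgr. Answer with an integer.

invalidations = 7

[1] P2: load  L0 | P0:I, P1:I, P2:E(70) | bus: BusRd
[2] P1: load  L0 | P0:I, P1:S(70), P2:S(70) | bus: BusRd
[3] P1: load  L1 | P0:I, P1:E(40), P2:I | bus: BusRd
[4] P0: store L0 := 70 | P0:M(70), P1:I, P2:I | bus: BusRdX
[5] P2: store L1 := 33 | P0:I, P1:I, P2:M(33) | bus: BusRdX
[6] P1: load  L1 | P0:I, P1:S(33), P2:S(33) | bus: BusRd,Flush
[7] P1: load  L1 | P0:I, P1:S(33), P2:S(33) | bus: none
[8] P2: store L0 := 62 | P0:I, P1:I, P2:M(62) | bus: BusRdX,Flush
[9] P0: store L1 := 95 | P0:M(95), P1:I, P2:I | bus: BusRdX
[10] P1: store L0 := 99 | P0:I, P1:M(99), P2:I | bus: BusRdX,Flush
[11] P0: load  L0 | P0:S(99), P1:S(99), P2:I | bus: BusRd,Flush
[12] P0: store L0 := 63 | P0:M(63), P1:I, P2:I | bus: BusUpgr
[13] P2: load  L0 | P0:S(63), P1:I, P2:S(63) | bus: BusRd,Flush
[14] P1: store L1 := 52 | P0:I, P1:M(52), P2:I | bus: BusRdX,Flush
[15] P0: load  L0 | P0:S(63), P1:I, P2:S(63) | bus: none
[16] P1: load  L0 | P0:S(63), P1:S(63), P2:S(63) | bus: BusRd
[17] P1: load  L0 | P0:S(63), P1:S(63), P2:S(63) | bus: none
[18] P0: store L0 := 43 | P0:M(43), P1:I, P2:I | bus: BusUpgr
[19] P1: load  L0 | P0:S(43), P1:S(43), P2:I | bus: BusRd,Flush
[20] P1: store L0 := 49 | P0:I, P1:M(49), P2:I | bus: BusUpgr
[21] P1: store L0 := 47 | P0:I, P1:M(47), P2:I | bus: none
[22] P1: load  L0 | P0:I, P1:M(47), P2:I | bus: none
[23] P2: load  L0 | P0:I, P1:S(47), P2:S(47) | bus: BusRd,Flush
[24] P1: load  L1 | P0:I, P1:M(52), P2:I | bus: none
[25] P1: store L1 := 75 | P0:I, P1:M(75), P2:I | bus: none
[26] P2: load  L0 | P0:I, P1:S(47), P2:S(47) | bus: none
[27] P2: store L0 := 10 | P0:I, P1:I, P2:M(10) | bus: BusUpgr
[28] P1: store L0 := 77 | P0:I, P1:M(77), P2:I | bus: BusRdX,Flush
[29] P2: store L0 := 78 | P0:I, P1:I, P2:M(78) | bus: BusRdX,Flush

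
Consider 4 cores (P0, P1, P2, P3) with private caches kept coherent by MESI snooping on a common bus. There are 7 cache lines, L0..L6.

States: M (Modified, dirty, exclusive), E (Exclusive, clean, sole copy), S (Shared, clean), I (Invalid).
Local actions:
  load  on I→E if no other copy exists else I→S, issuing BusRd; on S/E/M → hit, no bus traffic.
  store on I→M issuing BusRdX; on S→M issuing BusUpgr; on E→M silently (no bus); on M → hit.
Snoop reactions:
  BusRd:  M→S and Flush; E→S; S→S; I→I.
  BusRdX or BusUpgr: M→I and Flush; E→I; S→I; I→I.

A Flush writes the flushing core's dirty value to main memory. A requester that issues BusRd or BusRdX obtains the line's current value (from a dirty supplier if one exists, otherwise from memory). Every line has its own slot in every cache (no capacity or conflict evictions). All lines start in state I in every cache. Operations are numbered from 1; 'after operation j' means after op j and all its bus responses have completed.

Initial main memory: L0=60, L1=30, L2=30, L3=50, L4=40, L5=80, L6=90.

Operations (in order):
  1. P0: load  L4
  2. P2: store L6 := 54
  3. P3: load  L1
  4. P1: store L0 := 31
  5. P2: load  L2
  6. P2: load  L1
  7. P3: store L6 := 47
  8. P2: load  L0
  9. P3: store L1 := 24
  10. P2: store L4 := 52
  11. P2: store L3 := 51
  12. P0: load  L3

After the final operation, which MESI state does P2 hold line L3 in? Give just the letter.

state = S

1. P0: load  L4  bus=[BusRd]  L4: P0=E P1=I P2=I P3=I  mem[L4]=40
2. P2: store L6 := 54  bus=[BusRdX]  L6: P0=I P1=I P2=M P3=I  mem[L6]=90
3. P3: load  L1  bus=[BusRd]  L1: P0=I P1=I P2=I P3=E  mem[L1]=30
4. P1: store L0 := 31  bus=[BusRdX]  L0: P0=I P1=M P2=I P3=I  mem[L0]=60
5. P2: load  L2  bus=[BusRd]  L2: P0=I P1=I P2=E P3=I  mem[L2]=30
6. P2: load  L1  bus=[BusRd]  L1: P0=I P1=I P2=S P3=S  mem[L1]=30
7. P3: store L6 := 47  bus=[BusRdX,Flush]  L6: P0=I P1=I P2=I P3=M  mem[L6]=54
8. P2: load  L0  bus=[BusRd,Flush]  L0: P0=I P1=S P2=S P3=I  mem[L0]=31
9. P3: store L1 := 24  bus=[BusUpgr]  L1: P0=I P1=I P2=I P3=M  mem[L1]=30
10. P2: store L4 := 52  bus=[BusRdX]  L4: P0=I P1=I P2=M P3=I  mem[L4]=40
11. P2: store L3 := 51  bus=[BusRdX]  L3: P0=I P1=I P2=M P3=I  mem[L3]=50
12. P0: load  L3  bus=[BusRd,Flush]  L3: P0=S P1=I P2=S P3=I  mem[L3]=51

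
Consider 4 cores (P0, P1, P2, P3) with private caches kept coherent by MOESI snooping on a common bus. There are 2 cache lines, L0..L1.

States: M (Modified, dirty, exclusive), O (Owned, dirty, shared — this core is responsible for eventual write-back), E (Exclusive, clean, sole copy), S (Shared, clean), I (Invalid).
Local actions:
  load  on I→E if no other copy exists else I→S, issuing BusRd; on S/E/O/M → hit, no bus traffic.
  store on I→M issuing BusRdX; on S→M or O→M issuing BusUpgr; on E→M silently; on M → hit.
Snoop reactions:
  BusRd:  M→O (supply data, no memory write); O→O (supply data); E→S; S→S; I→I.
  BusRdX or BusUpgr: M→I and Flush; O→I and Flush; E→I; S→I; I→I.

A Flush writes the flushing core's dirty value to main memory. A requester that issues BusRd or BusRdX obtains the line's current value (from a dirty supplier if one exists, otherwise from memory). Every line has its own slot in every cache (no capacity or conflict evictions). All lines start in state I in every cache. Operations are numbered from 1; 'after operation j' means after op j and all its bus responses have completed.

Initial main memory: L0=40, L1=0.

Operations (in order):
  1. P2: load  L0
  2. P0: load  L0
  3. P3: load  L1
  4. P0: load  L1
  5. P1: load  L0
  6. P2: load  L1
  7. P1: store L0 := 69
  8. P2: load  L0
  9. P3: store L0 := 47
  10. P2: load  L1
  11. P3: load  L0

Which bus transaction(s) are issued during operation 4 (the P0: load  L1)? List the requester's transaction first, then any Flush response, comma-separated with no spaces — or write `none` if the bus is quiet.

[1] P2: load  L0 | P0:I, P1:I, P2:E(40), P3:I | bus: BusRd
[2] P0: load  L0 | P0:S(40), P1:I, P2:S(40), P3:I | bus: BusRd
[3] P3: load  L1 | P0:I, P1:I, P2:I, P3:E(0) | bus: BusRd
[4] P0: load  L1 | P0:S(0), P1:I, P2:I, P3:S(0) | bus: BusRd
[5] P1: load  L0 | P0:S(40), P1:S(40), P2:S(40), P3:I | bus: BusRd
[6] P2: load  L1 | P0:S(0), P1:I, P2:S(0), P3:S(0) | bus: BusRd
[7] P1: store L0 := 69 | P0:I, P1:M(69), P2:I, P3:I | bus: BusUpgr
[8] P2: load  L0 | P0:I, P1:O(69), P2:S(69), P3:I | bus: BusRd
[9] P3: store L0 := 47 | P0:I, P1:I, P2:I, P3:M(47) | bus: BusRdX,Flush
[10] P2: load  L1 | P0:S(0), P1:I, P2:S(0), P3:S(0) | bus: none
[11] P3: load  L0 | P0:I, P1:I, P2:I, P3:M(47) | bus: none

bus = BusRd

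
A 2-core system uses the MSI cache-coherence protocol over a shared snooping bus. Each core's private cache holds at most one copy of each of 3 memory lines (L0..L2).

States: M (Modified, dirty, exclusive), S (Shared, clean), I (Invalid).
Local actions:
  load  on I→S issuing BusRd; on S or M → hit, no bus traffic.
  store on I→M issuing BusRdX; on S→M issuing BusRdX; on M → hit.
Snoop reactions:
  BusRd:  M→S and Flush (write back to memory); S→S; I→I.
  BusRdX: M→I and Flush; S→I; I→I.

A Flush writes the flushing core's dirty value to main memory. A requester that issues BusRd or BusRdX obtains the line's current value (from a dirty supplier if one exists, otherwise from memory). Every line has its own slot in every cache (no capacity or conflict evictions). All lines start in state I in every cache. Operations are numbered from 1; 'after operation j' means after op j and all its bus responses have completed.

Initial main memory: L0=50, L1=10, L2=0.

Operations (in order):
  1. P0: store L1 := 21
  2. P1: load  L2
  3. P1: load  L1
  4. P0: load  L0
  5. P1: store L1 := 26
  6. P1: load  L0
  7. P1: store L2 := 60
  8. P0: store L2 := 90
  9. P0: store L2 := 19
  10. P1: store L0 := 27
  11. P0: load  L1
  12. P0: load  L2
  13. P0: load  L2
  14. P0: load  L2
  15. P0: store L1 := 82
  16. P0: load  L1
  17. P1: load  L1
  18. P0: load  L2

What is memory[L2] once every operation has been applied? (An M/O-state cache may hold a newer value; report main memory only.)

memory[L2] = 60

[1] P0: store L1 := 21 | P0:M(21), P1:I | bus: BusRdX
[2] P1: load  L2 | P0:I, P1:S(0) | bus: BusRd
[3] P1: load  L1 | P0:S(21), P1:S(21) | bus: BusRd,Flush
[4] P0: load  L0 | P0:S(50), P1:I | bus: BusRd
[5] P1: store L1 := 26 | P0:I, P1:M(26) | bus: BusRdX
[6] P1: load  L0 | P0:S(50), P1:S(50) | bus: BusRd
[7] P1: store L2 := 60 | P0:I, P1:M(60) | bus: BusRdX
[8] P0: store L2 := 90 | P0:M(90), P1:I | bus: BusRdX,Flush
[9] P0: store L2 := 19 | P0:M(19), P1:I | bus: none
[10] P1: store L0 := 27 | P0:I, P1:M(27) | bus: BusRdX
[11] P0: load  L1 | P0:S(26), P1:S(26) | bus: BusRd,Flush
[12] P0: load  L2 | P0:M(19), P1:I | bus: none
[13] P0: load  L2 | P0:M(19), P1:I | bus: none
[14] P0: load  L2 | P0:M(19), P1:I | bus: none
[15] P0: store L1 := 82 | P0:M(82), P1:I | bus: BusRdX
[16] P0: load  L1 | P0:M(82), P1:I | bus: none
[17] P1: load  L1 | P0:S(82), P1:S(82) | bus: BusRd,Flush
[18] P0: load  L2 | P0:M(19), P1:I | bus: none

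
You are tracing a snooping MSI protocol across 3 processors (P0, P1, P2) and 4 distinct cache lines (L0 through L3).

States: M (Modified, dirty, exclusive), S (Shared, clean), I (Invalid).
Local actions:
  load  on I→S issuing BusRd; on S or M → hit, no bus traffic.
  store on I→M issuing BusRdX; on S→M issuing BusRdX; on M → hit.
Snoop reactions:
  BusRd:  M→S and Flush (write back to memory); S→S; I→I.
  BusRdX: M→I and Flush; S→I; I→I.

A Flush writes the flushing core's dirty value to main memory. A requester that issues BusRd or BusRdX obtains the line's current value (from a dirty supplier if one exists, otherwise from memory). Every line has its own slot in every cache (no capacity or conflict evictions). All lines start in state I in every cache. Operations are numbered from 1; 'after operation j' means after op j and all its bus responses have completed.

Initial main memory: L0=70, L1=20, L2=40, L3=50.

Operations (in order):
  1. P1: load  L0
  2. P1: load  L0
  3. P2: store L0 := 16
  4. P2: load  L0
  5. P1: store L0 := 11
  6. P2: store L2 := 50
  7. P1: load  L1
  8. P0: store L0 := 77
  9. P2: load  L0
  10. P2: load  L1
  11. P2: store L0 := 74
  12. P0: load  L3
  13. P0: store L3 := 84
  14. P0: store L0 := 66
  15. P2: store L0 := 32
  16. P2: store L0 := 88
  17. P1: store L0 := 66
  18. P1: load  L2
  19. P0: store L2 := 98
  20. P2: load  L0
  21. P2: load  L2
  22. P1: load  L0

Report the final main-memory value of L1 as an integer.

[1] P1: load  L0 | P0:I, P1:S(70), P2:I | bus: BusRd
[2] P1: load  L0 | P0:I, P1:S(70), P2:I | bus: none
[3] P2: store L0 := 16 | P0:I, P1:I, P2:M(16) | bus: BusRdX
[4] P2: load  L0 | P0:I, P1:I, P2:M(16) | bus: none
[5] P1: store L0 := 11 | P0:I, P1:M(11), P2:I | bus: BusRdX,Flush
[6] P2: store L2 := 50 | P0:I, P1:I, P2:M(50) | bus: BusRdX
[7] P1: load  L1 | P0:I, P1:S(20), P2:I | bus: BusRd
[8] P0: store L0 := 77 | P0:M(77), P1:I, P2:I | bus: BusRdX,Flush
[9] P2: load  L0 | P0:S(77), P1:I, P2:S(77) | bus: BusRd,Flush
[10] P2: load  L1 | P0:I, P1:S(20), P2:S(20) | bus: BusRd
[11] P2: store L0 := 74 | P0:I, P1:I, P2:M(74) | bus: BusRdX
[12] P0: load  L3 | P0:S(50), P1:I, P2:I | bus: BusRd
[13] P0: store L3 := 84 | P0:M(84), P1:I, P2:I | bus: BusRdX
[14] P0: store L0 := 66 | P0:M(66), P1:I, P2:I | bus: BusRdX,Flush
[15] P2: store L0 := 32 | P0:I, P1:I, P2:M(32) | bus: BusRdX,Flush
[16] P2: store L0 := 88 | P0:I, P1:I, P2:M(88) | bus: none
[17] P1: store L0 := 66 | P0:I, P1:M(66), P2:I | bus: BusRdX,Flush
[18] P1: load  L2 | P0:I, P1:S(50), P2:S(50) | bus: BusRd,Flush
[19] P0: store L2 := 98 | P0:M(98), P1:I, P2:I | bus: BusRdX
[20] P2: load  L0 | P0:I, P1:S(66), P2:S(66) | bus: BusRd,Flush
[21] P2: load  L2 | P0:S(98), P1:I, P2:S(98) | bus: BusRd,Flush
[22] P1: load  L0 | P0:I, P1:S(66), P2:S(66) | bus: none

memory[L1] = 20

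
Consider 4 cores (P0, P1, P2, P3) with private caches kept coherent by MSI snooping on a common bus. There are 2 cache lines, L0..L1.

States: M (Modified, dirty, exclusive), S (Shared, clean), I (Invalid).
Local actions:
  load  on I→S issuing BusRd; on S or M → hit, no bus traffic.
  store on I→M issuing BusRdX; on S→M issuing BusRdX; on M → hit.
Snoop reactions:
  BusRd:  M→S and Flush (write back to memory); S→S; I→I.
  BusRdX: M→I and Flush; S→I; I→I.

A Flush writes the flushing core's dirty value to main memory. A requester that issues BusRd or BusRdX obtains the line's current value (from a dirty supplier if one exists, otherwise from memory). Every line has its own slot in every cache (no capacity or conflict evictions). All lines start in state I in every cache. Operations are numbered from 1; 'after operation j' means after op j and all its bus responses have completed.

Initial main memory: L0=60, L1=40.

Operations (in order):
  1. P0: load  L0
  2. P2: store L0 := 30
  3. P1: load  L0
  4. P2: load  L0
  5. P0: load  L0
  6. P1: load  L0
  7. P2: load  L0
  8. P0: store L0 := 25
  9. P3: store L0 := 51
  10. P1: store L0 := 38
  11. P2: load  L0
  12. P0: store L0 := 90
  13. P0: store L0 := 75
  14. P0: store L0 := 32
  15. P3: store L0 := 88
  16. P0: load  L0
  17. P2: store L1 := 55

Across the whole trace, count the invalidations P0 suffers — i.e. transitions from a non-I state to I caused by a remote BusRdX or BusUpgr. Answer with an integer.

  op1 P0: load  L0 → S/I/I/I on L0; bus BusRd; mem=60
  op2 P2: store L0 := 30 → I/I/M/I on L0; bus BusRdX; mem=60
  op3 P1: load  L0 → I/S/S/I on L0; bus BusRd Flush; mem=30
  op4 P2: load  L0 → I/S/S/I on L0; bus (none); mem=30
  op5 P0: load  L0 → S/S/S/I on L0; bus BusRd; mem=30
  op6 P1: load  L0 → S/S/S/I on L0; bus (none); mem=30
  op7 P2: load  L0 → S/S/S/I on L0; bus (none); mem=30
  op8 P0: store L0 := 25 → M/I/I/I on L0; bus BusRdX; mem=30
  op9 P3: store L0 := 51 → I/I/I/M on L0; bus BusRdX Flush; mem=25
  op10 P1: store L0 := 38 → I/M/I/I on L0; bus BusRdX Flush; mem=51
  op11 P2: load  L0 → I/S/S/I on L0; bus BusRd Flush; mem=38
  op12 P0: store L0 := 90 → M/I/I/I on L0; bus BusRdX; mem=38
  op13 P0: store L0 := 75 → M/I/I/I on L0; bus (none); mem=38
  op14 P0: store L0 := 32 → M/I/I/I on L0; bus (none); mem=38
  op15 P3: store L0 := 88 → I/I/I/M on L0; bus BusRdX Flush; mem=32
  op16 P0: load  L0 → S/I/I/S on L0; bus BusRd Flush; mem=88
  op17 P2: store L1 := 55 → I/I/M/I on L1; bus BusRdX; mem=40

invalidations = 3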